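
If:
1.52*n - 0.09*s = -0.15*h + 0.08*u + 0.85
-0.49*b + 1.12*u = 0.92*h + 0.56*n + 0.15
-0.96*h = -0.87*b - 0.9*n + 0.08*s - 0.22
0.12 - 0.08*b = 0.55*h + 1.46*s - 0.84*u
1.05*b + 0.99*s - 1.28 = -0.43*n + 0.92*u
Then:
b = 6.03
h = 6.00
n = 0.51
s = 2.07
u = 7.95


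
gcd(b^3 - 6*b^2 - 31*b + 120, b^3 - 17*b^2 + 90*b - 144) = b^2 - 11*b + 24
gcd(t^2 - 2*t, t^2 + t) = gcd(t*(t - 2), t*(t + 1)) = t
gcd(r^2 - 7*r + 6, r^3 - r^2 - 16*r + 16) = r - 1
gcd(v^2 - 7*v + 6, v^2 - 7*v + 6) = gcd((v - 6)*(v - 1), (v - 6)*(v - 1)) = v^2 - 7*v + 6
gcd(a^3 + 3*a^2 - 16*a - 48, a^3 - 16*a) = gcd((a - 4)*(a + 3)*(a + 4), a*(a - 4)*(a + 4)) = a^2 - 16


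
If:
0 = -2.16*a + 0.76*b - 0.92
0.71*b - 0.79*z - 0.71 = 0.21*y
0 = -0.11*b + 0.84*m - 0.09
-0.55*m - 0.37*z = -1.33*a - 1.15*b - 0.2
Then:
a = 0.0842110667134411*z - 0.329103670936258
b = 0.239336715922412*z + 0.27517904049695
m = 0.0313417127993634*z + 0.143178207684124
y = -2.95271872235756*z - 2.45058514879603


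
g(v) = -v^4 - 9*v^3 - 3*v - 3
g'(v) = -4*v^3 - 27*v^2 - 3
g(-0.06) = -2.82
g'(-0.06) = -3.10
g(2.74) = -252.72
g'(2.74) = -287.99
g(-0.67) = 1.52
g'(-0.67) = -13.92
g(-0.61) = 0.73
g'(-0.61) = -12.14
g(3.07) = -361.45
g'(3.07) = -373.21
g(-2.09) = 66.35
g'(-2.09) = -84.42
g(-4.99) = 510.22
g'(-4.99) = -178.30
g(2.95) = -318.63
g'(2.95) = -340.66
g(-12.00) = -5151.00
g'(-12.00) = 3021.00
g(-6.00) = 663.00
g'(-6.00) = -111.00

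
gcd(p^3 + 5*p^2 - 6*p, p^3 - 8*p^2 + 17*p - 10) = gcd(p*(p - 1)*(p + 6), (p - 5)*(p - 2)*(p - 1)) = p - 1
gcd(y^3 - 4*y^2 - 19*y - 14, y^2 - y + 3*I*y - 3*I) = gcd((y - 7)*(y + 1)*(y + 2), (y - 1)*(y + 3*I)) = 1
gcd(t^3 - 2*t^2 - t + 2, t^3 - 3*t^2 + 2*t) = t^2 - 3*t + 2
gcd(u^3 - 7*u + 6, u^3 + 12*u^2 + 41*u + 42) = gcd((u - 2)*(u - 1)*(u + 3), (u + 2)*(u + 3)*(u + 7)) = u + 3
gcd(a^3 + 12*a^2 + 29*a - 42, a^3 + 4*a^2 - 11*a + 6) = a^2 + 5*a - 6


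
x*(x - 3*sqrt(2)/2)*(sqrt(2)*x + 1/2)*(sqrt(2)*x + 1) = 2*x^4 - 3*sqrt(2)*x^3/2 - 4*x^2 - 3*sqrt(2)*x/4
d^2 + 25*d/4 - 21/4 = (d - 3/4)*(d + 7)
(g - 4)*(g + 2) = g^2 - 2*g - 8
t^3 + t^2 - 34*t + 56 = (t - 4)*(t - 2)*(t + 7)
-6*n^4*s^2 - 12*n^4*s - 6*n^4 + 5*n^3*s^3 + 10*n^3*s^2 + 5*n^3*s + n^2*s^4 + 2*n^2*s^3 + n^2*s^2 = (-n + s)*(6*n + s)*(n*s + n)^2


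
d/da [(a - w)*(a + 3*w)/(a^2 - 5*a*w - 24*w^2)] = -7*w/(a^2 - 16*a*w + 64*w^2)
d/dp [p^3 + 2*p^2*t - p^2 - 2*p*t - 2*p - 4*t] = 3*p^2 + 4*p*t - 2*p - 2*t - 2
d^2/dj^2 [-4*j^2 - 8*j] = -8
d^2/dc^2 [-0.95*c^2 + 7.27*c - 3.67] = -1.90000000000000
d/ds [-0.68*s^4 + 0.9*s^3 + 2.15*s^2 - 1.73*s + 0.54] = -2.72*s^3 + 2.7*s^2 + 4.3*s - 1.73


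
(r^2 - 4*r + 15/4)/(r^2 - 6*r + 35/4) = (2*r - 3)/(2*r - 7)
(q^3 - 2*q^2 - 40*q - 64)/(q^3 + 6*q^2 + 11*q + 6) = (q^2 - 4*q - 32)/(q^2 + 4*q + 3)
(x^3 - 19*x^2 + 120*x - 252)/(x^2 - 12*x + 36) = x - 7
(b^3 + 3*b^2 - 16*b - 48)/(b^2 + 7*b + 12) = b - 4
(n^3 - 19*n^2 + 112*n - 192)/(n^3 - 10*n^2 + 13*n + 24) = (n - 8)/(n + 1)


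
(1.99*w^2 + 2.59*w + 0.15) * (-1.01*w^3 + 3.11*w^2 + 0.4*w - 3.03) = -2.0099*w^5 + 3.573*w^4 + 8.6994*w^3 - 4.5272*w^2 - 7.7877*w - 0.4545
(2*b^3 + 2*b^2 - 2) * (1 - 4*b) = -8*b^4 - 6*b^3 + 2*b^2 + 8*b - 2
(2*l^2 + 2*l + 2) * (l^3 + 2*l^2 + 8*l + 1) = 2*l^5 + 6*l^4 + 22*l^3 + 22*l^2 + 18*l + 2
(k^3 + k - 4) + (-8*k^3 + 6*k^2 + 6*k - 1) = -7*k^3 + 6*k^2 + 7*k - 5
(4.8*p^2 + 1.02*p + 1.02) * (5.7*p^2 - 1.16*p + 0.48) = 27.36*p^4 + 0.246*p^3 + 6.9348*p^2 - 0.6936*p + 0.4896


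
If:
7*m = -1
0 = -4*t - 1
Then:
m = -1/7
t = -1/4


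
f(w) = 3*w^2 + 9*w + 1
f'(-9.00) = -45.00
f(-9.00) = 163.00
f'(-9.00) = -45.00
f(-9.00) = 163.00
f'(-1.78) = -1.68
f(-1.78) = -5.51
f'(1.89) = 20.34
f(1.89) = 28.73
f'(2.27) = 22.62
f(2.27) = 36.89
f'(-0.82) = 4.08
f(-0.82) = -4.36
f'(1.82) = 19.92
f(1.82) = 27.32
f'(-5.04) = -21.24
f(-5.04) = 31.84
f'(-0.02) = 8.88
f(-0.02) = 0.82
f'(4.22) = 34.32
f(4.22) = 92.41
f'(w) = 6*w + 9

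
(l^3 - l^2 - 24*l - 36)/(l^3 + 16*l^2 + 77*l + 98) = (l^2 - 3*l - 18)/(l^2 + 14*l + 49)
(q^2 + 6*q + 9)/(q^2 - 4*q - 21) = (q + 3)/(q - 7)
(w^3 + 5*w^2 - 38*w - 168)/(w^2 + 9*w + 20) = (w^2 + w - 42)/(w + 5)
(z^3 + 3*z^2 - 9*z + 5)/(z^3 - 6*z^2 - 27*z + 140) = (z^2 - 2*z + 1)/(z^2 - 11*z + 28)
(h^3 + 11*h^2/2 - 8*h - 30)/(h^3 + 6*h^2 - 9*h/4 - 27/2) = 2*(2*h^2 - h - 10)/(4*h^2 - 9)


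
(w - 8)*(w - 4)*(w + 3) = w^3 - 9*w^2 - 4*w + 96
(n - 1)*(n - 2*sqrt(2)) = n^2 - 2*sqrt(2)*n - n + 2*sqrt(2)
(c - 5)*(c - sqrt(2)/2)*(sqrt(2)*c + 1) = sqrt(2)*c^3 - 5*sqrt(2)*c^2 - sqrt(2)*c/2 + 5*sqrt(2)/2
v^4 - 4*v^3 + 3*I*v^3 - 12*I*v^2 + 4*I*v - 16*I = (v - 4)*(v - I)*(v + 2*I)^2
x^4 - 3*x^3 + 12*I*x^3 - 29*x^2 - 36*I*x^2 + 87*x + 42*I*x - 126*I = (x - 3)*(x - I)*(x + 6*I)*(x + 7*I)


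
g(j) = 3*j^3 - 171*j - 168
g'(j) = 9*j^2 - 171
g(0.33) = -224.32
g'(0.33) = -170.02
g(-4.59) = 326.78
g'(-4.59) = 18.61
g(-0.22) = -130.41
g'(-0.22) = -170.56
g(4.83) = -655.89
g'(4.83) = 38.96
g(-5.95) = 217.52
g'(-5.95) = 147.62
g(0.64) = -276.65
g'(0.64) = -167.31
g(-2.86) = 250.88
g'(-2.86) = -97.38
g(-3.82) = 317.99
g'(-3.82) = -39.67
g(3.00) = -600.00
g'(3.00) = -90.00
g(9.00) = 480.00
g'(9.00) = 558.00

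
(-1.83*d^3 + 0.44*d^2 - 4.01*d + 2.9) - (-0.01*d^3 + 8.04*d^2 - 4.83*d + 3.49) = -1.82*d^3 - 7.6*d^2 + 0.82*d - 0.59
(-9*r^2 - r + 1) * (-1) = 9*r^2 + r - 1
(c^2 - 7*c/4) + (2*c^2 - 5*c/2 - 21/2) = 3*c^2 - 17*c/4 - 21/2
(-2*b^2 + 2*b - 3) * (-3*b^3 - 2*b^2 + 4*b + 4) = 6*b^5 - 2*b^4 - 3*b^3 + 6*b^2 - 4*b - 12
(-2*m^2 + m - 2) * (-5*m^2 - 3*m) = 10*m^4 + m^3 + 7*m^2 + 6*m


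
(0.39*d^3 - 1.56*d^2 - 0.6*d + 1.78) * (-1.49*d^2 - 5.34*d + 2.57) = -0.5811*d^5 + 0.2418*d^4 + 10.2267*d^3 - 3.4574*d^2 - 11.0472*d + 4.5746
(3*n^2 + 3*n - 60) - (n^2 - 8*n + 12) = 2*n^2 + 11*n - 72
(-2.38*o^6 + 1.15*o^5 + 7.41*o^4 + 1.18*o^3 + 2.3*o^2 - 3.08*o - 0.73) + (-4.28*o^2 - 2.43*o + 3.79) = -2.38*o^6 + 1.15*o^5 + 7.41*o^4 + 1.18*o^3 - 1.98*o^2 - 5.51*o + 3.06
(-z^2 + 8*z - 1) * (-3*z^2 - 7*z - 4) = 3*z^4 - 17*z^3 - 49*z^2 - 25*z + 4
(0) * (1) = 0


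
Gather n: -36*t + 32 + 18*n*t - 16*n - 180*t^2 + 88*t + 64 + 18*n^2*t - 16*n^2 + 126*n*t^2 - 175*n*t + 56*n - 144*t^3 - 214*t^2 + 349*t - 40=n^2*(18*t - 16) + n*(126*t^2 - 157*t + 40) - 144*t^3 - 394*t^2 + 401*t + 56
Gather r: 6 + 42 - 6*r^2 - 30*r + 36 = -6*r^2 - 30*r + 84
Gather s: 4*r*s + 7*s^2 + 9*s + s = 7*s^2 + s*(4*r + 10)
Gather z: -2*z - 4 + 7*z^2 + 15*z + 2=7*z^2 + 13*z - 2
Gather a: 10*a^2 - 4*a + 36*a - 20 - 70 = 10*a^2 + 32*a - 90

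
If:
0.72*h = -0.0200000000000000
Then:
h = -0.03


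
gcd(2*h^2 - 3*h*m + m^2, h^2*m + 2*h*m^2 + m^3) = 1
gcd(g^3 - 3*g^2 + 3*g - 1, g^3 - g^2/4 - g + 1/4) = g - 1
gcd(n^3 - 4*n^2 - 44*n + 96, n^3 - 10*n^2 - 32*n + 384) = n^2 - 2*n - 48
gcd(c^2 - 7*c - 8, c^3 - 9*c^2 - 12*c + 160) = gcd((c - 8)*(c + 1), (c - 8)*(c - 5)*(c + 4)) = c - 8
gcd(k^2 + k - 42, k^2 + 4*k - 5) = 1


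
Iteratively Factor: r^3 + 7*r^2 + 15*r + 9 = (r + 3)*(r^2 + 4*r + 3) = (r + 1)*(r + 3)*(r + 3)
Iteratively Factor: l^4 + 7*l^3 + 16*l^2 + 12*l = (l + 2)*(l^3 + 5*l^2 + 6*l) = l*(l + 2)*(l^2 + 5*l + 6) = l*(l + 2)*(l + 3)*(l + 2)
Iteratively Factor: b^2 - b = (b)*(b - 1)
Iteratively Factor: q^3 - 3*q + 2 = (q - 1)*(q^2 + q - 2) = (q - 1)*(q + 2)*(q - 1)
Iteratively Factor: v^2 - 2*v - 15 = (v + 3)*(v - 5)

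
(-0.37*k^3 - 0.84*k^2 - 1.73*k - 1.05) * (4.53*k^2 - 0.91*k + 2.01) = -1.6761*k^5 - 3.4685*k^4 - 7.8162*k^3 - 4.8706*k^2 - 2.5218*k - 2.1105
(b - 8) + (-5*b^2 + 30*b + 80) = -5*b^2 + 31*b + 72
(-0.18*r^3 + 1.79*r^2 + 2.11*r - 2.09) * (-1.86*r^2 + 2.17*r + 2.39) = 0.3348*r^5 - 3.72*r^4 - 0.4705*r^3 + 12.7442*r^2 + 0.507600000000001*r - 4.9951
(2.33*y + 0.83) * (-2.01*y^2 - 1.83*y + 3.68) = -4.6833*y^3 - 5.9322*y^2 + 7.0555*y + 3.0544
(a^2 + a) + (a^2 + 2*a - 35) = 2*a^2 + 3*a - 35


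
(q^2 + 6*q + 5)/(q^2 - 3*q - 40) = (q + 1)/(q - 8)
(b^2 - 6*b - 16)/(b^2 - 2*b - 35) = (-b^2 + 6*b + 16)/(-b^2 + 2*b + 35)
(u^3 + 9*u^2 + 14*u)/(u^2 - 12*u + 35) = u*(u^2 + 9*u + 14)/(u^2 - 12*u + 35)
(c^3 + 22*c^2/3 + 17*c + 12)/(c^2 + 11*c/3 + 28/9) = 3*(c^2 + 6*c + 9)/(3*c + 7)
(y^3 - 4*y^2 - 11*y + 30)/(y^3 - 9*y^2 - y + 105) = (y - 2)/(y - 7)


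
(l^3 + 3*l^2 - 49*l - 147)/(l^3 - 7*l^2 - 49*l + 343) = (l + 3)/(l - 7)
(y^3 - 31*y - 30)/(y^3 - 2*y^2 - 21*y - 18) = (y + 5)/(y + 3)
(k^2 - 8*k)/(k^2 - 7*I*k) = (k - 8)/(k - 7*I)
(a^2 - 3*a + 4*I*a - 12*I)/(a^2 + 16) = (a - 3)/(a - 4*I)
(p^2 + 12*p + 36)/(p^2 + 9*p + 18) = (p + 6)/(p + 3)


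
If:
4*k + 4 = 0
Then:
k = -1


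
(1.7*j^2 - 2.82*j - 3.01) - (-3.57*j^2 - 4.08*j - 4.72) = 5.27*j^2 + 1.26*j + 1.71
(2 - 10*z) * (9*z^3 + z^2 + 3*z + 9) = -90*z^4 + 8*z^3 - 28*z^2 - 84*z + 18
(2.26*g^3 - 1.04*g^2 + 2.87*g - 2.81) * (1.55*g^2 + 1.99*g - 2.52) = 3.503*g^5 + 2.8854*g^4 - 3.3163*g^3 + 3.9766*g^2 - 12.8243*g + 7.0812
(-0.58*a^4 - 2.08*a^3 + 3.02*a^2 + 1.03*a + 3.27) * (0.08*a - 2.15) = -0.0464*a^5 + 1.0806*a^4 + 4.7136*a^3 - 6.4106*a^2 - 1.9529*a - 7.0305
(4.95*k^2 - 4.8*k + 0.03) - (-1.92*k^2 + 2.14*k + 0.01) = 6.87*k^2 - 6.94*k + 0.02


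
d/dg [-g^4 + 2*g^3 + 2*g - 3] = -4*g^3 + 6*g^2 + 2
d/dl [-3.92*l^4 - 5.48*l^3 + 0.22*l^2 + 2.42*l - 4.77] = -15.68*l^3 - 16.44*l^2 + 0.44*l + 2.42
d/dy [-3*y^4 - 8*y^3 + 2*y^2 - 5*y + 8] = -12*y^3 - 24*y^2 + 4*y - 5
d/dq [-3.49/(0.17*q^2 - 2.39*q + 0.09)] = (1.1866*q - 8.3411)/(0.17*q^2 - 2.39*q + 0.09)^2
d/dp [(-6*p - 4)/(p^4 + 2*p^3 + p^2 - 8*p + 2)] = 2*(-3*p^4 - 6*p^3 - 3*p^2 + 24*p + 2*(3*p + 2)*(2*p^3 + 3*p^2 + p - 4) - 6)/(p^4 + 2*p^3 + p^2 - 8*p + 2)^2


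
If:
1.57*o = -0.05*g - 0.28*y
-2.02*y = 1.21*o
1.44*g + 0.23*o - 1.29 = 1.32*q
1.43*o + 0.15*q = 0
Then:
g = 1.31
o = -0.05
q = 0.45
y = 0.03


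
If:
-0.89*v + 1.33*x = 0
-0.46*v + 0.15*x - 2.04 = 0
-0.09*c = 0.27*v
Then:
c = 17.02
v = -5.67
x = -3.80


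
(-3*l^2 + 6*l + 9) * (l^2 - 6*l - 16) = -3*l^4 + 24*l^3 + 21*l^2 - 150*l - 144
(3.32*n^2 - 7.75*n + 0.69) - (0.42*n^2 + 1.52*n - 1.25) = 2.9*n^2 - 9.27*n + 1.94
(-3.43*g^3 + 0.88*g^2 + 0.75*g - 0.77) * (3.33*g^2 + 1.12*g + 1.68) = -11.4219*g^5 - 0.9112*g^4 - 2.2793*g^3 - 0.2457*g^2 + 0.3976*g - 1.2936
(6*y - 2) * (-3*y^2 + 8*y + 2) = -18*y^3 + 54*y^2 - 4*y - 4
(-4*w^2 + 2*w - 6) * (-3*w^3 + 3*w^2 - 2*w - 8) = 12*w^5 - 18*w^4 + 32*w^3 + 10*w^2 - 4*w + 48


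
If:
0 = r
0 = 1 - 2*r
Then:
No Solution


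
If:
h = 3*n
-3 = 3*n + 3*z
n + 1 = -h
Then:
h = -3/4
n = -1/4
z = -3/4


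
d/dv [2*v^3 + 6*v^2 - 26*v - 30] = 6*v^2 + 12*v - 26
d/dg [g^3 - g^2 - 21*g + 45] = 3*g^2 - 2*g - 21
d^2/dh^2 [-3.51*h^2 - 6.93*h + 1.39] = -7.02000000000000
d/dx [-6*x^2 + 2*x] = 2 - 12*x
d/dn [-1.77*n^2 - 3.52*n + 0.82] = -3.54*n - 3.52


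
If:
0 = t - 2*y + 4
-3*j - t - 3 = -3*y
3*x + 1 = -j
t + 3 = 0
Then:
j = 1/2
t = -3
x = -1/2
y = 1/2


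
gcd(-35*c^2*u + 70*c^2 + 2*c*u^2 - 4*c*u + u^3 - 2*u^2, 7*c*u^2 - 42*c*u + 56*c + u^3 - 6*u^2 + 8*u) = 7*c*u - 14*c + u^2 - 2*u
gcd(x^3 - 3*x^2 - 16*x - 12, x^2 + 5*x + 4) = x + 1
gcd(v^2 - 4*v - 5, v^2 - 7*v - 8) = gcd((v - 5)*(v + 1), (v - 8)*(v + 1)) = v + 1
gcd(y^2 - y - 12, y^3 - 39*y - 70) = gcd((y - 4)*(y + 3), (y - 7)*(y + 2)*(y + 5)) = 1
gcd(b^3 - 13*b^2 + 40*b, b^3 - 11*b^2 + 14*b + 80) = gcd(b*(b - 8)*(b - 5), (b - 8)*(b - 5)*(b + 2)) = b^2 - 13*b + 40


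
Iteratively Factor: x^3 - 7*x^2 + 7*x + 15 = (x - 5)*(x^2 - 2*x - 3) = (x - 5)*(x - 3)*(x + 1)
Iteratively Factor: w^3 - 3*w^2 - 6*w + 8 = (w - 1)*(w^2 - 2*w - 8) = (w - 4)*(w - 1)*(w + 2)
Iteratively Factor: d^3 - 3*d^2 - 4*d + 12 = (d + 2)*(d^2 - 5*d + 6) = (d - 3)*(d + 2)*(d - 2)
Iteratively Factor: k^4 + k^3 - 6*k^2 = (k + 3)*(k^3 - 2*k^2) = k*(k + 3)*(k^2 - 2*k) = k*(k - 2)*(k + 3)*(k)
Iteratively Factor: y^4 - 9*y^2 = (y + 3)*(y^3 - 3*y^2) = y*(y + 3)*(y^2 - 3*y) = y*(y - 3)*(y + 3)*(y)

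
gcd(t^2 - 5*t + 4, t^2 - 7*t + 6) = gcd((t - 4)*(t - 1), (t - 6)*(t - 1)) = t - 1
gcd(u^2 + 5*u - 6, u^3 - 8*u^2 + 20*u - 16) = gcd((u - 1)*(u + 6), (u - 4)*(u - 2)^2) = 1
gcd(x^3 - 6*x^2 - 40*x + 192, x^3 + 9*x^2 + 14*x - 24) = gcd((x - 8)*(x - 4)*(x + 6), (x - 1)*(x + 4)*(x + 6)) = x + 6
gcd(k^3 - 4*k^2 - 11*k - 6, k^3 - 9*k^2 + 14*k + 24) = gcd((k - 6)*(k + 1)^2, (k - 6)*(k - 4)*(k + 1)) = k^2 - 5*k - 6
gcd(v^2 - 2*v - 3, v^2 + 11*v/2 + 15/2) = 1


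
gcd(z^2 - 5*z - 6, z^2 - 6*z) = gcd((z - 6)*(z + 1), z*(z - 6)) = z - 6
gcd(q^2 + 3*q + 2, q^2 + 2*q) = q + 2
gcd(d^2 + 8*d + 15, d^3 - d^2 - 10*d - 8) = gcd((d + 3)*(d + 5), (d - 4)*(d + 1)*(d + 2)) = 1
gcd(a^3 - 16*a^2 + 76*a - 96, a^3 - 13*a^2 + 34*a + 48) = a^2 - 14*a + 48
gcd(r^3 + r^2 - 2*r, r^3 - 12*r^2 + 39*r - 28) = r - 1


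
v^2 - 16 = (v - 4)*(v + 4)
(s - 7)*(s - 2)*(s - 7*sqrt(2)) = s^3 - 7*sqrt(2)*s^2 - 9*s^2 + 14*s + 63*sqrt(2)*s - 98*sqrt(2)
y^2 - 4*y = y*(y - 4)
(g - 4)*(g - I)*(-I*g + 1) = -I*g^3 + 4*I*g^2 - I*g + 4*I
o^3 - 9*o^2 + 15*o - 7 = (o - 7)*(o - 1)^2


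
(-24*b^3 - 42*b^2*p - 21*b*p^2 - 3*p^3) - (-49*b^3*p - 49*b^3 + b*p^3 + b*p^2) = 49*b^3*p + 25*b^3 - 42*b^2*p - b*p^3 - 22*b*p^2 - 3*p^3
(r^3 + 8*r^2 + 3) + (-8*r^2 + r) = r^3 + r + 3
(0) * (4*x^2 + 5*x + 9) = 0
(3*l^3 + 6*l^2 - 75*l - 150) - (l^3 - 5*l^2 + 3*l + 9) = 2*l^3 + 11*l^2 - 78*l - 159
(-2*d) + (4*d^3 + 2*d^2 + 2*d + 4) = 4*d^3 + 2*d^2 + 4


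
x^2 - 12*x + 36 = (x - 6)^2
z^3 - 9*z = z*(z - 3)*(z + 3)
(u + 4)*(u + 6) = u^2 + 10*u + 24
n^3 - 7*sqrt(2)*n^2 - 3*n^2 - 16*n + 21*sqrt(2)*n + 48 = (n - 3)*(n - 8*sqrt(2))*(n + sqrt(2))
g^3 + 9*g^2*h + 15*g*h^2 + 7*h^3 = (g + h)^2*(g + 7*h)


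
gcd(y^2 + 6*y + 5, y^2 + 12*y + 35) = y + 5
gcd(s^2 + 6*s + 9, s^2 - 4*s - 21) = s + 3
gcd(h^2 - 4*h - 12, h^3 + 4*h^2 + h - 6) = h + 2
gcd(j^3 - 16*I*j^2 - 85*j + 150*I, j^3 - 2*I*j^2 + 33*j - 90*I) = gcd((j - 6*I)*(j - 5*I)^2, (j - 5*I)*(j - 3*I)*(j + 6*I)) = j - 5*I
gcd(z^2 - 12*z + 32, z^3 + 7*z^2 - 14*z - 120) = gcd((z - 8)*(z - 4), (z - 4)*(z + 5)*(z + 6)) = z - 4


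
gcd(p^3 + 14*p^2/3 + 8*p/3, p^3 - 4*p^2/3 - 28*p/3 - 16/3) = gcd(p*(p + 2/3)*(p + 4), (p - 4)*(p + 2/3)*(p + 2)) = p + 2/3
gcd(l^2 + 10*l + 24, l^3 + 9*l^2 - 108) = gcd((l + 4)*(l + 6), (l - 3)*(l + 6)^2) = l + 6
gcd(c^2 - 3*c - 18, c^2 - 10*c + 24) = c - 6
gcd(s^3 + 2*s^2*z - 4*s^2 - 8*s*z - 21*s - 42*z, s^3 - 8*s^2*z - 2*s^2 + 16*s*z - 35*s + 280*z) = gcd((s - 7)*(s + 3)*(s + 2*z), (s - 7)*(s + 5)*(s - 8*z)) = s - 7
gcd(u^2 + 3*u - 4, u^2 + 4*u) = u + 4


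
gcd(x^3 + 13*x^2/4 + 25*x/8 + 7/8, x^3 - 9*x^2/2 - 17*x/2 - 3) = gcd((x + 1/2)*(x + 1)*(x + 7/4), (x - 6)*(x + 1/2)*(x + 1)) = x^2 + 3*x/2 + 1/2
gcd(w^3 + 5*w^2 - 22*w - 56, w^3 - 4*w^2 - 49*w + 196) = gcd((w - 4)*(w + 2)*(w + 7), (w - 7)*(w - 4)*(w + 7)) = w^2 + 3*w - 28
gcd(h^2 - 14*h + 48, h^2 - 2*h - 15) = 1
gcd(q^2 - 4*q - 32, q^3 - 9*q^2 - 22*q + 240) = q - 8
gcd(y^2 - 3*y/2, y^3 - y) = y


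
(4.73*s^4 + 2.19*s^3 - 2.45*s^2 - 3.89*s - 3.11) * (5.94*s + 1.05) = 28.0962*s^5 + 17.9751*s^4 - 12.2535*s^3 - 25.6791*s^2 - 22.5579*s - 3.2655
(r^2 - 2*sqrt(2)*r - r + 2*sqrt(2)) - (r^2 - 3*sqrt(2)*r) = -r + sqrt(2)*r + 2*sqrt(2)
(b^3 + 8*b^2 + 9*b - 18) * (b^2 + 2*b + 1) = b^5 + 10*b^4 + 26*b^3 + 8*b^2 - 27*b - 18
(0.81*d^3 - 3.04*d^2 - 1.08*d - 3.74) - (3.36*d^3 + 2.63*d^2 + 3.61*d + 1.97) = -2.55*d^3 - 5.67*d^2 - 4.69*d - 5.71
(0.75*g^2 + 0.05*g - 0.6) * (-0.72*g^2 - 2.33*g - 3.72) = -0.54*g^4 - 1.7835*g^3 - 2.4745*g^2 + 1.212*g + 2.232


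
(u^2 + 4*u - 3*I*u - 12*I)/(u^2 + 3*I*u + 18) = (u + 4)/(u + 6*I)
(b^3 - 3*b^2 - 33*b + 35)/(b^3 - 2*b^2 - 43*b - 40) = (b^2 - 8*b + 7)/(b^2 - 7*b - 8)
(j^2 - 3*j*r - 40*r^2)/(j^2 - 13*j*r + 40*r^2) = (-j - 5*r)/(-j + 5*r)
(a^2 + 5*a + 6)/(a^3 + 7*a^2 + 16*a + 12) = 1/(a + 2)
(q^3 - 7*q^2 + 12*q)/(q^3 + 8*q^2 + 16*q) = (q^2 - 7*q + 12)/(q^2 + 8*q + 16)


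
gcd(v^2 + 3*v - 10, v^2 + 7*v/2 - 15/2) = v + 5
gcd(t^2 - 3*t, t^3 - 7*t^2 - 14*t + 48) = 1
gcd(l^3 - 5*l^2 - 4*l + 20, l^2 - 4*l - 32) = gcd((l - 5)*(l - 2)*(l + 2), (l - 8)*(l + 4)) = 1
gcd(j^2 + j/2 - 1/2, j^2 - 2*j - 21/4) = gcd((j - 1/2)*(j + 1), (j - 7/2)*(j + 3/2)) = 1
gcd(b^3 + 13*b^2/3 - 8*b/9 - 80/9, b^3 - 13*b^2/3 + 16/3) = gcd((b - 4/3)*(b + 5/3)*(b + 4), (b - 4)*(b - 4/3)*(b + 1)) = b - 4/3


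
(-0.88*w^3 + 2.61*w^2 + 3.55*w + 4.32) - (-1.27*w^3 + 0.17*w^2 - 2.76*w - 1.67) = 0.39*w^3 + 2.44*w^2 + 6.31*w + 5.99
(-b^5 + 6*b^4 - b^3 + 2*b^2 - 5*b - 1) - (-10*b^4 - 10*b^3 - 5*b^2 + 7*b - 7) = -b^5 + 16*b^4 + 9*b^3 + 7*b^2 - 12*b + 6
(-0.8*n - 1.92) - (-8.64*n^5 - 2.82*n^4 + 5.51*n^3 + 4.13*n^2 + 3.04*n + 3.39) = 8.64*n^5 + 2.82*n^4 - 5.51*n^3 - 4.13*n^2 - 3.84*n - 5.31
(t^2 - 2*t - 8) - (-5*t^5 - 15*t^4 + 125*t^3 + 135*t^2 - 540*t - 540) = 5*t^5 + 15*t^4 - 125*t^3 - 134*t^2 + 538*t + 532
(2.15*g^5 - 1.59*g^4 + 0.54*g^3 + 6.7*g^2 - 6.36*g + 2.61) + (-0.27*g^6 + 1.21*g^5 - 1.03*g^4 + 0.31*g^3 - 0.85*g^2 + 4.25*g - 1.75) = -0.27*g^6 + 3.36*g^5 - 2.62*g^4 + 0.85*g^3 + 5.85*g^2 - 2.11*g + 0.86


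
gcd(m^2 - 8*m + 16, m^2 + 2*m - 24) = m - 4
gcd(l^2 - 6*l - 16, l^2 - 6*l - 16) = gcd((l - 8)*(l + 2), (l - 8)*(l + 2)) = l^2 - 6*l - 16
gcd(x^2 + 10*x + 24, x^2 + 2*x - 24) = x + 6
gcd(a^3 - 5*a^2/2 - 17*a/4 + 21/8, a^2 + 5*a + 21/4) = a + 3/2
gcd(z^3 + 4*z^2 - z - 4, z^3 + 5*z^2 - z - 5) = z^2 - 1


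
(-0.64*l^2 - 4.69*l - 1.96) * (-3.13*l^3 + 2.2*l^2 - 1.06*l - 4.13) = 2.0032*l^5 + 13.2717*l^4 - 3.5048*l^3 + 3.3026*l^2 + 21.4473*l + 8.0948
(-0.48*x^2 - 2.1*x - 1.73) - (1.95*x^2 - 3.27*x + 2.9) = -2.43*x^2 + 1.17*x - 4.63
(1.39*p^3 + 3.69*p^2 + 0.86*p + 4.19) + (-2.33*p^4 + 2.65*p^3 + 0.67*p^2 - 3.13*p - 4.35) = -2.33*p^4 + 4.04*p^3 + 4.36*p^2 - 2.27*p - 0.159999999999999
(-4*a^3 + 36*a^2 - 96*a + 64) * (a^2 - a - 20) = -4*a^5 + 40*a^4 - 52*a^3 - 560*a^2 + 1856*a - 1280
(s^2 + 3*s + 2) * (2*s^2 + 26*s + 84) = 2*s^4 + 32*s^3 + 166*s^2 + 304*s + 168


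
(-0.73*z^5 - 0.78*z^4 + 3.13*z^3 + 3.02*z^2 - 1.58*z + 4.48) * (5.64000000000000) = -4.1172*z^5 - 4.3992*z^4 + 17.6532*z^3 + 17.0328*z^2 - 8.9112*z + 25.2672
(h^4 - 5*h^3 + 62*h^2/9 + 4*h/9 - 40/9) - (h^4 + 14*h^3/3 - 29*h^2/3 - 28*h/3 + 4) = -29*h^3/3 + 149*h^2/9 + 88*h/9 - 76/9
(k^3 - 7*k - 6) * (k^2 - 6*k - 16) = k^5 - 6*k^4 - 23*k^3 + 36*k^2 + 148*k + 96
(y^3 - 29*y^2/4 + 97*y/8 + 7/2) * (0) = 0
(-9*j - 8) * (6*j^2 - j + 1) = -54*j^3 - 39*j^2 - j - 8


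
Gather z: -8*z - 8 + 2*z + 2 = -6*z - 6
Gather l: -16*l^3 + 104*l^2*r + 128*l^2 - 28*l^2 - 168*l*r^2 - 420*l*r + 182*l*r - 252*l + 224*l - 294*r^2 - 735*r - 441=-16*l^3 + l^2*(104*r + 100) + l*(-168*r^2 - 238*r - 28) - 294*r^2 - 735*r - 441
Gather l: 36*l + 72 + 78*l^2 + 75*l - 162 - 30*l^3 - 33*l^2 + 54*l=-30*l^3 + 45*l^2 + 165*l - 90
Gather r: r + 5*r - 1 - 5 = 6*r - 6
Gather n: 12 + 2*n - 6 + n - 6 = 3*n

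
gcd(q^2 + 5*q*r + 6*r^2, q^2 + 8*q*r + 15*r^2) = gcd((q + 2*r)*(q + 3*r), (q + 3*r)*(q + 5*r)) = q + 3*r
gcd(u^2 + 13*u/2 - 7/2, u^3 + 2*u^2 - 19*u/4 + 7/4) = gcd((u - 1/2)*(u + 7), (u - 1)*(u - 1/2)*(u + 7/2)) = u - 1/2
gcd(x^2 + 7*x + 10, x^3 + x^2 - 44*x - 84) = x + 2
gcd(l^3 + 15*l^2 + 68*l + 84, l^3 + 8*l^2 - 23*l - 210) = l^2 + 13*l + 42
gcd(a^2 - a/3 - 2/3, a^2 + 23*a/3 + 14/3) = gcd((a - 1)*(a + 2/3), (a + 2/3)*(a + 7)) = a + 2/3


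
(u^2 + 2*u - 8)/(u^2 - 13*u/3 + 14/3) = 3*(u + 4)/(3*u - 7)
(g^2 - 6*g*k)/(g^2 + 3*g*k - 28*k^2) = g*(g - 6*k)/(g^2 + 3*g*k - 28*k^2)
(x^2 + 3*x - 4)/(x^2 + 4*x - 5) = (x + 4)/(x + 5)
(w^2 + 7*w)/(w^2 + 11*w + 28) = w/(w + 4)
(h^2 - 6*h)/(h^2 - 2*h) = (h - 6)/(h - 2)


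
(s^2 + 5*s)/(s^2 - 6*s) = (s + 5)/(s - 6)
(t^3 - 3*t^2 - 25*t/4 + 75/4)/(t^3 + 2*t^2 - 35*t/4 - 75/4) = (2*t - 5)/(2*t + 5)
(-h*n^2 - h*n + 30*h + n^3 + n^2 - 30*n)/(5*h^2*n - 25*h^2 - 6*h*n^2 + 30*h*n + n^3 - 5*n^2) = (-n - 6)/(5*h - n)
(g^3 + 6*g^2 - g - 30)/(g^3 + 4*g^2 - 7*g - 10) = (g + 3)/(g + 1)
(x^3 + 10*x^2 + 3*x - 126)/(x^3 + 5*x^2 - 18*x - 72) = (x^2 + 4*x - 21)/(x^2 - x - 12)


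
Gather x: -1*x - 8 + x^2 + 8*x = x^2 + 7*x - 8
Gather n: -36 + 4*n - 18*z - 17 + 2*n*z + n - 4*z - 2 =n*(2*z + 5) - 22*z - 55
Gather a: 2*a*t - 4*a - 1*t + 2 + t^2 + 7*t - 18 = a*(2*t - 4) + t^2 + 6*t - 16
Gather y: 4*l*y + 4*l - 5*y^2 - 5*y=4*l - 5*y^2 + y*(4*l - 5)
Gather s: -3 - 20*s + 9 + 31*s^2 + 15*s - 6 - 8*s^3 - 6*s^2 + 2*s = -8*s^3 + 25*s^2 - 3*s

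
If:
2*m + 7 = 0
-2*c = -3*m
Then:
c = -21/4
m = -7/2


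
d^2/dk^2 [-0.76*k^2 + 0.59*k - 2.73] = -1.52000000000000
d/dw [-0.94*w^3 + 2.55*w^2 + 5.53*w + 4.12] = -2.82*w^2 + 5.1*w + 5.53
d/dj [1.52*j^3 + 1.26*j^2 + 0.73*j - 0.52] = 4.56*j^2 + 2.52*j + 0.73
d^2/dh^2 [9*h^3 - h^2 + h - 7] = 54*h - 2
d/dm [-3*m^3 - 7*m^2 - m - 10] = -9*m^2 - 14*m - 1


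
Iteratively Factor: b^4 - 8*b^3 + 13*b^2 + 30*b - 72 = (b + 2)*(b^3 - 10*b^2 + 33*b - 36) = (b - 3)*(b + 2)*(b^2 - 7*b + 12) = (b - 4)*(b - 3)*(b + 2)*(b - 3)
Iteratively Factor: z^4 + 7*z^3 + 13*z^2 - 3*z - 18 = (z + 3)*(z^3 + 4*z^2 + z - 6) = (z - 1)*(z + 3)*(z^2 + 5*z + 6) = (z - 1)*(z + 2)*(z + 3)*(z + 3)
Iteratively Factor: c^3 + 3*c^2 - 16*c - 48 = (c + 3)*(c^2 - 16) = (c + 3)*(c + 4)*(c - 4)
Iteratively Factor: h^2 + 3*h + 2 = (h + 2)*(h + 1)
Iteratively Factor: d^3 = (d)*(d^2) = d^2*(d)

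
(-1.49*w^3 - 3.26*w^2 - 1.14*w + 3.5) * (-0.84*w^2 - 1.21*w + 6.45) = 1.2516*w^5 + 4.5413*w^4 - 4.7083*w^3 - 22.5876*w^2 - 11.588*w + 22.575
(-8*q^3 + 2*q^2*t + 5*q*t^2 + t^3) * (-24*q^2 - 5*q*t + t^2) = 192*q^5 - 8*q^4*t - 138*q^3*t^2 - 47*q^2*t^3 + t^5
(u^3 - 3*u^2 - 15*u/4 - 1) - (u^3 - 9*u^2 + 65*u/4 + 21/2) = 6*u^2 - 20*u - 23/2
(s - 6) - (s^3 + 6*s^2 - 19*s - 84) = -s^3 - 6*s^2 + 20*s + 78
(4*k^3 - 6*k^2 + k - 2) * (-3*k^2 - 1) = -12*k^5 + 18*k^4 - 7*k^3 + 12*k^2 - k + 2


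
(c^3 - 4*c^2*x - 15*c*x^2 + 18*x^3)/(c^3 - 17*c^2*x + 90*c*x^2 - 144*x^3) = (c^2 + 2*c*x - 3*x^2)/(c^2 - 11*c*x + 24*x^2)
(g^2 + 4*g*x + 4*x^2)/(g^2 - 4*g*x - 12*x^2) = (-g - 2*x)/(-g + 6*x)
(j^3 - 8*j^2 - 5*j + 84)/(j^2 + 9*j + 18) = (j^2 - 11*j + 28)/(j + 6)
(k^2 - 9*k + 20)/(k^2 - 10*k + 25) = (k - 4)/(k - 5)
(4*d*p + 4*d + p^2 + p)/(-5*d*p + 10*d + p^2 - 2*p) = (4*d*p + 4*d + p^2 + p)/(-5*d*p + 10*d + p^2 - 2*p)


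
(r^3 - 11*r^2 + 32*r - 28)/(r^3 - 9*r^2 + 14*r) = (r - 2)/r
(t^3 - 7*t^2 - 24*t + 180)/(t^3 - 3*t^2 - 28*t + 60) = (t - 6)/(t - 2)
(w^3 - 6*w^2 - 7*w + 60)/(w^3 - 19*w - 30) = (w - 4)/(w + 2)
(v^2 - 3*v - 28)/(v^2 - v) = (v^2 - 3*v - 28)/(v*(v - 1))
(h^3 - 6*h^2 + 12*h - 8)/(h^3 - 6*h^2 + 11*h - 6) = (h^2 - 4*h + 4)/(h^2 - 4*h + 3)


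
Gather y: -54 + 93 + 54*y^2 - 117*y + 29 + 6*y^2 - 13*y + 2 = 60*y^2 - 130*y + 70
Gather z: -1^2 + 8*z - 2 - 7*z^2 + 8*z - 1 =-7*z^2 + 16*z - 4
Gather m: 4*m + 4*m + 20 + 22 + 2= 8*m + 44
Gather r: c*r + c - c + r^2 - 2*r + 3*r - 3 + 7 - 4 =r^2 + r*(c + 1)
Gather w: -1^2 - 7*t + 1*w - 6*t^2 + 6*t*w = -6*t^2 - 7*t + w*(6*t + 1) - 1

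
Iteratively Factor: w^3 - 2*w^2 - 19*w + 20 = (w - 1)*(w^2 - w - 20) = (w - 5)*(w - 1)*(w + 4)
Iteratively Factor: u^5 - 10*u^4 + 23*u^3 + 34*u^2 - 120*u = (u)*(u^4 - 10*u^3 + 23*u^2 + 34*u - 120) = u*(u - 5)*(u^3 - 5*u^2 - 2*u + 24) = u*(u - 5)*(u - 4)*(u^2 - u - 6) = u*(u - 5)*(u - 4)*(u + 2)*(u - 3)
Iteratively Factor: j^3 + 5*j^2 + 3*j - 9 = (j + 3)*(j^2 + 2*j - 3) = (j + 3)^2*(j - 1)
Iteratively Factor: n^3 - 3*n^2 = (n)*(n^2 - 3*n) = n^2*(n - 3)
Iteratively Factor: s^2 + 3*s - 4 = (s + 4)*(s - 1)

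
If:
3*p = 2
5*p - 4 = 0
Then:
No Solution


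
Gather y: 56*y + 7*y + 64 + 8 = 63*y + 72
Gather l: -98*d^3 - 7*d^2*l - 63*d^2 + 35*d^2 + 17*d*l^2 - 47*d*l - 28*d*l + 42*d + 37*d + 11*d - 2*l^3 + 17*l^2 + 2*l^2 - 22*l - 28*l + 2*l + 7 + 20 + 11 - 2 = -98*d^3 - 28*d^2 + 90*d - 2*l^3 + l^2*(17*d + 19) + l*(-7*d^2 - 75*d - 48) + 36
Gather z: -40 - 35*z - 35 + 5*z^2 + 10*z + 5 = 5*z^2 - 25*z - 70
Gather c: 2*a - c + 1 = 2*a - c + 1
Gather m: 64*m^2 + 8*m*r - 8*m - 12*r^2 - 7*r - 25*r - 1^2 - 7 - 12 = 64*m^2 + m*(8*r - 8) - 12*r^2 - 32*r - 20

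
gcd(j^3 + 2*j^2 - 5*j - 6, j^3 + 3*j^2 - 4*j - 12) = j^2 + j - 6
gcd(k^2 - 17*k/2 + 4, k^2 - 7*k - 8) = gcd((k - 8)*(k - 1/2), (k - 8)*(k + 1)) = k - 8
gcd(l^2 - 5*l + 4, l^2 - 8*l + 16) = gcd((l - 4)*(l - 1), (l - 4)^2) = l - 4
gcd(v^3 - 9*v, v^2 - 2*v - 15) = v + 3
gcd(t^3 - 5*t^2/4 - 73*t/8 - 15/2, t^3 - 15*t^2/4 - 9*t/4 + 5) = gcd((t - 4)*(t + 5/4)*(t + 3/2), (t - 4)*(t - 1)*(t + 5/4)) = t^2 - 11*t/4 - 5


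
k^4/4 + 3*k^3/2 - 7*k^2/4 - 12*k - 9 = (k/2 + 1/2)*(k/2 + 1)*(k - 3)*(k + 6)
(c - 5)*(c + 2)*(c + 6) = c^3 + 3*c^2 - 28*c - 60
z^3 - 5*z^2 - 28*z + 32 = (z - 8)*(z - 1)*(z + 4)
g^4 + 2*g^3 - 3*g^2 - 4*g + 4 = (g - 1)^2*(g + 2)^2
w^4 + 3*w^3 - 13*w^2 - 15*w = w*(w - 3)*(w + 1)*(w + 5)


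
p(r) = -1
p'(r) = 0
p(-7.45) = -1.00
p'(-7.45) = 0.00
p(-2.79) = -1.00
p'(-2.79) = 0.00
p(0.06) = -1.00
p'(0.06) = 0.00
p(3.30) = -1.00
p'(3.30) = 0.00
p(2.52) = -1.00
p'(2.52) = 0.00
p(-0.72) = -1.00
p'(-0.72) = 0.00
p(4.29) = -1.00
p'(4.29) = 0.00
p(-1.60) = -1.00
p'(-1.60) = 0.00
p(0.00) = -1.00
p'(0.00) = 0.00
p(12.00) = -1.00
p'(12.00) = 0.00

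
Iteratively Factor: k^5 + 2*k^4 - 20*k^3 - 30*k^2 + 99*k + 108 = (k + 4)*(k^4 - 2*k^3 - 12*k^2 + 18*k + 27) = (k + 1)*(k + 4)*(k^3 - 3*k^2 - 9*k + 27) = (k - 3)*(k + 1)*(k + 4)*(k^2 - 9) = (k - 3)^2*(k + 1)*(k + 4)*(k + 3)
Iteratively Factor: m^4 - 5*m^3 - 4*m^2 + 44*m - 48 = (m - 2)*(m^3 - 3*m^2 - 10*m + 24) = (m - 4)*(m - 2)*(m^2 + m - 6) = (m - 4)*(m - 2)^2*(m + 3)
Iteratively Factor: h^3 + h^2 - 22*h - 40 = (h + 2)*(h^2 - h - 20) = (h + 2)*(h + 4)*(h - 5)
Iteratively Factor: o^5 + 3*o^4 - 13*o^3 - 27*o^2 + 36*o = (o - 3)*(o^4 + 6*o^3 + 5*o^2 - 12*o) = (o - 3)*(o + 4)*(o^3 + 2*o^2 - 3*o) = (o - 3)*(o + 3)*(o + 4)*(o^2 - o) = (o - 3)*(o - 1)*(o + 3)*(o + 4)*(o)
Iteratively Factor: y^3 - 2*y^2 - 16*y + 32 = (y - 4)*(y^2 + 2*y - 8) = (y - 4)*(y - 2)*(y + 4)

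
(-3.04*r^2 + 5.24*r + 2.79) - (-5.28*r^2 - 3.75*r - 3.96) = 2.24*r^2 + 8.99*r + 6.75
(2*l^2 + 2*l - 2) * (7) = 14*l^2 + 14*l - 14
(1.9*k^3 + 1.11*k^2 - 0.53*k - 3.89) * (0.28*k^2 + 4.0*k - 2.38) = 0.532*k^5 + 7.9108*k^4 - 0.230399999999999*k^3 - 5.851*k^2 - 14.2986*k + 9.2582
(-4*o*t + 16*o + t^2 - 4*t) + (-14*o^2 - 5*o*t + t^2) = -14*o^2 - 9*o*t + 16*o + 2*t^2 - 4*t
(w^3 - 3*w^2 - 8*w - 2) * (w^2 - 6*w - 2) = w^5 - 9*w^4 + 8*w^3 + 52*w^2 + 28*w + 4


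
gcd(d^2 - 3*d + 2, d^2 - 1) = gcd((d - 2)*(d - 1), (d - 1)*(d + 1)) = d - 1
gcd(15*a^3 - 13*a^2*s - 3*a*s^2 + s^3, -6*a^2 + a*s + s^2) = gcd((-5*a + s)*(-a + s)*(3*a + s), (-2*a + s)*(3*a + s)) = 3*a + s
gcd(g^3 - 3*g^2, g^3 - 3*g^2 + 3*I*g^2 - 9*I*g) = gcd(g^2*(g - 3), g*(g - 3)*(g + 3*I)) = g^2 - 3*g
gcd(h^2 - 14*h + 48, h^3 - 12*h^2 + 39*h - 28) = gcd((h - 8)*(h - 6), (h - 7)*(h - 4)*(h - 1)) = 1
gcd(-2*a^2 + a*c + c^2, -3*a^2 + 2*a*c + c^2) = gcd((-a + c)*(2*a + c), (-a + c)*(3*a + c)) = a - c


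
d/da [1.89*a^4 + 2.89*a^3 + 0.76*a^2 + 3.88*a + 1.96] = 7.56*a^3 + 8.67*a^2 + 1.52*a + 3.88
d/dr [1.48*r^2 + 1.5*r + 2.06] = 2.96*r + 1.5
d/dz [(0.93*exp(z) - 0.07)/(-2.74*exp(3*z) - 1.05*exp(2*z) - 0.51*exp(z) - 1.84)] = (5.0964*exp(3*z) + 0.4011*exp(2*z) - 0.147*exp(z) - 1.7469)*exp(z)/(7.5076*exp(6*z) + 5.754*exp(5*z) + 3.8973*exp(4*z) + 11.1542*exp(3*z) + 4.1241*exp(2*z) + 1.8768*exp(z) + 3.3856)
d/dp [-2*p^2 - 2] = -4*p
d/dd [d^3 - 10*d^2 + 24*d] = 3*d^2 - 20*d + 24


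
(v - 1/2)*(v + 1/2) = v^2 - 1/4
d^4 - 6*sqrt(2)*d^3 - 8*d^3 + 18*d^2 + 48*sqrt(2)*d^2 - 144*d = d*(d - 8)*(d - 3*sqrt(2))^2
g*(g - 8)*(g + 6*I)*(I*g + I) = I*g^4 - 6*g^3 - 7*I*g^3 + 42*g^2 - 8*I*g^2 + 48*g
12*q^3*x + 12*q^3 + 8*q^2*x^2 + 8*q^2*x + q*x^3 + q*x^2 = (2*q + x)*(6*q + x)*(q*x + q)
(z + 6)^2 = z^2 + 12*z + 36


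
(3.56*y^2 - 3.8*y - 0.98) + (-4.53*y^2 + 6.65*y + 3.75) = -0.97*y^2 + 2.85*y + 2.77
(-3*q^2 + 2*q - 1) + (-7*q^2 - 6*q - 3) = -10*q^2 - 4*q - 4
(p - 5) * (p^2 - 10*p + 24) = p^3 - 15*p^2 + 74*p - 120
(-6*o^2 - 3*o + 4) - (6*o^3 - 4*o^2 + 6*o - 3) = -6*o^3 - 2*o^2 - 9*o + 7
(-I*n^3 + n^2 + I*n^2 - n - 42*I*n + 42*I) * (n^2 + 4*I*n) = -I*n^5 + 5*n^4 + I*n^4 - 5*n^3 - 38*I*n^3 + 168*n^2 + 38*I*n^2 - 168*n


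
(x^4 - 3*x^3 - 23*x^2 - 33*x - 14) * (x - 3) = x^5 - 6*x^4 - 14*x^3 + 36*x^2 + 85*x + 42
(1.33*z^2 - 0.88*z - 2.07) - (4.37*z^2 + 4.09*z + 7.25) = -3.04*z^2 - 4.97*z - 9.32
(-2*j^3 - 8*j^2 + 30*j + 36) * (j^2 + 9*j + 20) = -2*j^5 - 26*j^4 - 82*j^3 + 146*j^2 + 924*j + 720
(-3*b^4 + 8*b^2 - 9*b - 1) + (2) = -3*b^4 + 8*b^2 - 9*b + 1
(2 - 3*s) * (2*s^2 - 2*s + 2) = -6*s^3 + 10*s^2 - 10*s + 4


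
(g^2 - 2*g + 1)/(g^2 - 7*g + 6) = (g - 1)/(g - 6)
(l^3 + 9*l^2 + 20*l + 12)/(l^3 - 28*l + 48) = (l^2 + 3*l + 2)/(l^2 - 6*l + 8)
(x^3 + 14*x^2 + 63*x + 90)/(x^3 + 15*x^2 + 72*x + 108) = (x + 5)/(x + 6)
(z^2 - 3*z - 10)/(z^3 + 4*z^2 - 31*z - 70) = 1/(z + 7)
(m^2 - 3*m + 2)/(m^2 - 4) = (m - 1)/(m + 2)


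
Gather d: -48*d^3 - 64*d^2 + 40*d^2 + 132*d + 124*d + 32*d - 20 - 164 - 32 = -48*d^3 - 24*d^2 + 288*d - 216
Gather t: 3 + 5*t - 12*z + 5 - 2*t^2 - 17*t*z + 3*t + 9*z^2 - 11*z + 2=-2*t^2 + t*(8 - 17*z) + 9*z^2 - 23*z + 10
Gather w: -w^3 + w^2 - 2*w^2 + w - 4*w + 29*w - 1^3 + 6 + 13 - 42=-w^3 - w^2 + 26*w - 24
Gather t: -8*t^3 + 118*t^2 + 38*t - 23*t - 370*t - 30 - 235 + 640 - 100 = -8*t^3 + 118*t^2 - 355*t + 275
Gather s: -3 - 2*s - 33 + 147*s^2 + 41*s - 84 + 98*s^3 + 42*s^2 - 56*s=98*s^3 + 189*s^2 - 17*s - 120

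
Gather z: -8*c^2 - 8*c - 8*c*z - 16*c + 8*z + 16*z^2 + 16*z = -8*c^2 - 24*c + 16*z^2 + z*(24 - 8*c)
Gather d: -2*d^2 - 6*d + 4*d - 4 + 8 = -2*d^2 - 2*d + 4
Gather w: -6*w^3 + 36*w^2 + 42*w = -6*w^3 + 36*w^2 + 42*w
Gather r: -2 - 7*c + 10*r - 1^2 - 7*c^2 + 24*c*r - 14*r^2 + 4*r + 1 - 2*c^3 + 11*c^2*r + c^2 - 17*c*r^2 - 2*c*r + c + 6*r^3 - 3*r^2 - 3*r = -2*c^3 - 6*c^2 - 6*c + 6*r^3 + r^2*(-17*c - 17) + r*(11*c^2 + 22*c + 11) - 2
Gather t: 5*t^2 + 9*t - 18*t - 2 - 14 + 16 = 5*t^2 - 9*t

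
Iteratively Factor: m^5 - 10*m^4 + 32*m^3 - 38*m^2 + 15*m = (m)*(m^4 - 10*m^3 + 32*m^2 - 38*m + 15) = m*(m - 3)*(m^3 - 7*m^2 + 11*m - 5) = m*(m - 3)*(m - 1)*(m^2 - 6*m + 5) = m*(m - 3)*(m - 1)^2*(m - 5)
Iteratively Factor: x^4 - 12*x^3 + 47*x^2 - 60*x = (x - 5)*(x^3 - 7*x^2 + 12*x) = (x - 5)*(x - 4)*(x^2 - 3*x) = x*(x - 5)*(x - 4)*(x - 3)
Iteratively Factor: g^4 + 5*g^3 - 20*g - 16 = (g + 1)*(g^3 + 4*g^2 - 4*g - 16) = (g + 1)*(g + 2)*(g^2 + 2*g - 8) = (g + 1)*(g + 2)*(g + 4)*(g - 2)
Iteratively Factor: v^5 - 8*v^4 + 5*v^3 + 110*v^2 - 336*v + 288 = (v - 3)*(v^4 - 5*v^3 - 10*v^2 + 80*v - 96) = (v - 3)^2*(v^3 - 2*v^2 - 16*v + 32) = (v - 3)^2*(v - 2)*(v^2 - 16) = (v - 3)^2*(v - 2)*(v + 4)*(v - 4)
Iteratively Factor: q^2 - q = (q)*(q - 1)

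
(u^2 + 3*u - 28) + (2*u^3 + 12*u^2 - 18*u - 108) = 2*u^3 + 13*u^2 - 15*u - 136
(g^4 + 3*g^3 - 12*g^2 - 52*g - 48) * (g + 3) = g^5 + 6*g^4 - 3*g^3 - 88*g^2 - 204*g - 144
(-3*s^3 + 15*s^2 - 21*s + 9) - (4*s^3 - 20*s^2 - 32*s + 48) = -7*s^3 + 35*s^2 + 11*s - 39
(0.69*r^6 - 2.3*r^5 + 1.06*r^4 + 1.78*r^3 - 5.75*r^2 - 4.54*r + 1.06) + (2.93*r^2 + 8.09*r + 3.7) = 0.69*r^6 - 2.3*r^5 + 1.06*r^4 + 1.78*r^3 - 2.82*r^2 + 3.55*r + 4.76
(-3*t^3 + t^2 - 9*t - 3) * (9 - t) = 3*t^4 - 28*t^3 + 18*t^2 - 78*t - 27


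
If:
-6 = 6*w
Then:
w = -1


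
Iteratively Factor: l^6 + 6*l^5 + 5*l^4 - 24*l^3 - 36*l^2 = (l + 2)*(l^5 + 4*l^4 - 3*l^3 - 18*l^2) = (l + 2)*(l + 3)*(l^4 + l^3 - 6*l^2) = (l - 2)*(l + 2)*(l + 3)*(l^3 + 3*l^2) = (l - 2)*(l + 2)*(l + 3)^2*(l^2) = l*(l - 2)*(l + 2)*(l + 3)^2*(l)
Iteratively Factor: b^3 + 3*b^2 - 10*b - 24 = (b + 4)*(b^2 - b - 6) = (b + 2)*(b + 4)*(b - 3)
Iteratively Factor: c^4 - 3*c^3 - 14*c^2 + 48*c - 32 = (c - 2)*(c^3 - c^2 - 16*c + 16) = (c - 2)*(c - 1)*(c^2 - 16) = (c - 2)*(c - 1)*(c + 4)*(c - 4)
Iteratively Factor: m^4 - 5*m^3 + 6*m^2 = (m)*(m^3 - 5*m^2 + 6*m) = m*(m - 3)*(m^2 - 2*m) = m^2*(m - 3)*(m - 2)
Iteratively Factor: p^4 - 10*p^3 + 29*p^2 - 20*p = (p)*(p^3 - 10*p^2 + 29*p - 20) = p*(p - 4)*(p^2 - 6*p + 5) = p*(p - 5)*(p - 4)*(p - 1)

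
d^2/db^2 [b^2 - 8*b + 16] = 2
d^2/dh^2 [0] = 0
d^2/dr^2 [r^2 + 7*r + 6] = 2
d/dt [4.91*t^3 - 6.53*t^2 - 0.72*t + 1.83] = 14.73*t^2 - 13.06*t - 0.72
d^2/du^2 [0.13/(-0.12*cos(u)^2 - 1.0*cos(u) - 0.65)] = (0.007488*(1 - cos(u)^2)^2 + 0.0468*cos(u)^3 + 0.093184*cos(u)^2 - 0.1781*cos(u) - 0.247208)/(0.12*cos(u)^2 + 1.0*cos(u) + 0.65)^3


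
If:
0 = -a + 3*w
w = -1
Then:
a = -3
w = -1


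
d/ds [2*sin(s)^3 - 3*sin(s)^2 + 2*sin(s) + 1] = 2*(3*sin(s)^2 - 3*sin(s) + 1)*cos(s)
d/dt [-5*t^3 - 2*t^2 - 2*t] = -15*t^2 - 4*t - 2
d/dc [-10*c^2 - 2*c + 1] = -20*c - 2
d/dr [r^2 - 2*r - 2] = 2*r - 2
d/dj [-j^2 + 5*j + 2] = 5 - 2*j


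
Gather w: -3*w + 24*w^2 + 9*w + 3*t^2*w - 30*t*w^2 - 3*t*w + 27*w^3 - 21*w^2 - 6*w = 27*w^3 + w^2*(3 - 30*t) + w*(3*t^2 - 3*t)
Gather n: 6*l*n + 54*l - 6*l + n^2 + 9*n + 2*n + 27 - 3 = 48*l + n^2 + n*(6*l + 11) + 24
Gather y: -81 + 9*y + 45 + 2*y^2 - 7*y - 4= 2*y^2 + 2*y - 40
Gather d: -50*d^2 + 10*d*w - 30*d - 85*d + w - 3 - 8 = -50*d^2 + d*(10*w - 115) + w - 11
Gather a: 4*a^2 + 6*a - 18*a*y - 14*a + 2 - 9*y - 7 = 4*a^2 + a*(-18*y - 8) - 9*y - 5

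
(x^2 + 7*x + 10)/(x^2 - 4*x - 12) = (x + 5)/(x - 6)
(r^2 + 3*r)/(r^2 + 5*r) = (r + 3)/(r + 5)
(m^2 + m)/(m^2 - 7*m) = (m + 1)/(m - 7)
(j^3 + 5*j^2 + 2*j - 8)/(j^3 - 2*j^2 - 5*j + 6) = (j + 4)/(j - 3)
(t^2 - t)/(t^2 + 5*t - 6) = t/(t + 6)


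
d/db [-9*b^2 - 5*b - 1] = -18*b - 5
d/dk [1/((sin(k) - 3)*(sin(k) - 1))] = 2*(2 - sin(k))*cos(k)/((sin(k) - 3)^2*(sin(k) - 1)^2)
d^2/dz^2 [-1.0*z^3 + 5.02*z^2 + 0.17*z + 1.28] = 10.04 - 6.0*z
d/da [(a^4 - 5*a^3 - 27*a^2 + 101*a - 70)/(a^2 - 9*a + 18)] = 2*(a^5 - 16*a^4 + 81*a^3 - 64*a^2 - 416*a + 594)/(a^4 - 18*a^3 + 117*a^2 - 324*a + 324)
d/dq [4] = 0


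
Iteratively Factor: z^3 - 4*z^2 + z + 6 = (z - 2)*(z^2 - 2*z - 3) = (z - 2)*(z + 1)*(z - 3)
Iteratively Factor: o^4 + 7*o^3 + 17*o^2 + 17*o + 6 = (o + 2)*(o^3 + 5*o^2 + 7*o + 3) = (o + 1)*(o + 2)*(o^2 + 4*o + 3) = (o + 1)^2*(o + 2)*(o + 3)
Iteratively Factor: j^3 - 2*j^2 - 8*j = (j - 4)*(j^2 + 2*j) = (j - 4)*(j + 2)*(j)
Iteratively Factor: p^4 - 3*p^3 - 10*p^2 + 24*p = (p)*(p^3 - 3*p^2 - 10*p + 24) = p*(p - 2)*(p^2 - p - 12) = p*(p - 2)*(p + 3)*(p - 4)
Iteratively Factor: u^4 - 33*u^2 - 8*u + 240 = (u + 4)*(u^3 - 4*u^2 - 17*u + 60) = (u - 3)*(u + 4)*(u^2 - u - 20) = (u - 3)*(u + 4)^2*(u - 5)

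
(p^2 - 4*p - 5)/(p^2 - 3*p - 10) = (p + 1)/(p + 2)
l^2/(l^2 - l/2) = 2*l/(2*l - 1)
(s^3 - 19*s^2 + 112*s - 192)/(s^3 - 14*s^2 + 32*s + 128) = (s - 3)/(s + 2)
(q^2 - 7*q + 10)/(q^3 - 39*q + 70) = 1/(q + 7)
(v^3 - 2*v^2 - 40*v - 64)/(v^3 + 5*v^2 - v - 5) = (v^3 - 2*v^2 - 40*v - 64)/(v^3 + 5*v^2 - v - 5)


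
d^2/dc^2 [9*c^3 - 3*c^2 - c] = 54*c - 6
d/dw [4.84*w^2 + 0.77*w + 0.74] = 9.68*w + 0.77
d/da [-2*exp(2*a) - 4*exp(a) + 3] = -4*(exp(a) + 1)*exp(a)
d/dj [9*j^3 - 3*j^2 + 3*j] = 27*j^2 - 6*j + 3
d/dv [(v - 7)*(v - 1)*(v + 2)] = 3*v^2 - 12*v - 9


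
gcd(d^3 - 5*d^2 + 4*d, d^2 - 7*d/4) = d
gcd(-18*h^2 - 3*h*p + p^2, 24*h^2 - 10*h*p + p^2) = -6*h + p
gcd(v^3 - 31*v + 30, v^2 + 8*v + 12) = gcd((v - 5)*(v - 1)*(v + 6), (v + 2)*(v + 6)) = v + 6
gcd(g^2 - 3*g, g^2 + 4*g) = g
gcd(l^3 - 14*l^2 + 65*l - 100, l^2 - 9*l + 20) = l^2 - 9*l + 20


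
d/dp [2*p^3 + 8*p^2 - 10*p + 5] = 6*p^2 + 16*p - 10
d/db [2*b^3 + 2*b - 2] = 6*b^2 + 2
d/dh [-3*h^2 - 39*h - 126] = -6*h - 39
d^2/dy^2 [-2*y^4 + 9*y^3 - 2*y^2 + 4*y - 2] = -24*y^2 + 54*y - 4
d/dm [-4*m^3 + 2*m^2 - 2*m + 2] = -12*m^2 + 4*m - 2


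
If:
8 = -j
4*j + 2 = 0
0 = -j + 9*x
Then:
No Solution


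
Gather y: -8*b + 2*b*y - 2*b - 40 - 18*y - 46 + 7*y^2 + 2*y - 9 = -10*b + 7*y^2 + y*(2*b - 16) - 95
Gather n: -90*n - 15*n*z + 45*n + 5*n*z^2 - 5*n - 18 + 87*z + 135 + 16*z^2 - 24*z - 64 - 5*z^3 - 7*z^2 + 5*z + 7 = n*(5*z^2 - 15*z - 50) - 5*z^3 + 9*z^2 + 68*z + 60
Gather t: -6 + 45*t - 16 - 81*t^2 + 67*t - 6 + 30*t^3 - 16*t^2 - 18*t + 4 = 30*t^3 - 97*t^2 + 94*t - 24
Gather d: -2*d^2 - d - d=-2*d^2 - 2*d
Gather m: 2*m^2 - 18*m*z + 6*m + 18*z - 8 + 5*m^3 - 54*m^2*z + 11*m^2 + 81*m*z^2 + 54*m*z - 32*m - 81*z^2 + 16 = 5*m^3 + m^2*(13 - 54*z) + m*(81*z^2 + 36*z - 26) - 81*z^2 + 18*z + 8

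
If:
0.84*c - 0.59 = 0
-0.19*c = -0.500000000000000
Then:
No Solution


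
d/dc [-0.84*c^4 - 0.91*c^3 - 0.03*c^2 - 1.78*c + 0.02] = -3.36*c^3 - 2.73*c^2 - 0.06*c - 1.78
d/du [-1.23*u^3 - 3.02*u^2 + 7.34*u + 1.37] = -3.69*u^2 - 6.04*u + 7.34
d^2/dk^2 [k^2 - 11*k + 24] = 2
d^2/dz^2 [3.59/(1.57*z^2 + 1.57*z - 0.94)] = (-17.697982*z^2 - 17.697982*z + 3.59*(3.14*z + 1.57)*(6.28*z + 3.14) + 10.596244)/(1.57*z^2 + 1.57*z - 0.94)^3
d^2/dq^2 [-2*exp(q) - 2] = -2*exp(q)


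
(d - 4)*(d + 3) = d^2 - d - 12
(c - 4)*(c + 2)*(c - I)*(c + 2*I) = c^4 - 2*c^3 + I*c^3 - 6*c^2 - 2*I*c^2 - 4*c - 8*I*c - 16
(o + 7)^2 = o^2 + 14*o + 49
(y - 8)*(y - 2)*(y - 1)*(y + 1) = y^4 - 10*y^3 + 15*y^2 + 10*y - 16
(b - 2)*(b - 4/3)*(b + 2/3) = b^3 - 8*b^2/3 + 4*b/9 + 16/9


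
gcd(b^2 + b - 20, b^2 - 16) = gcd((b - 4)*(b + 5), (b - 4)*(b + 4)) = b - 4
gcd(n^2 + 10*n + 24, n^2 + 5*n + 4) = n + 4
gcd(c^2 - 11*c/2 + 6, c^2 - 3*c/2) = c - 3/2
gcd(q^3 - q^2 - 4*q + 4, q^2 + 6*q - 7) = q - 1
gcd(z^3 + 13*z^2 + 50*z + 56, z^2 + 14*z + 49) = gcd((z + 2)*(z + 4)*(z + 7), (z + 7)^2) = z + 7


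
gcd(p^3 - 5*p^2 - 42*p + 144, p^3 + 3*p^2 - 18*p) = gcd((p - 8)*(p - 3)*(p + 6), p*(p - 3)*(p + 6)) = p^2 + 3*p - 18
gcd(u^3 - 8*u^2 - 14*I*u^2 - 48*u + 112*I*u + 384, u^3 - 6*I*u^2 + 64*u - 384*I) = u^2 - 14*I*u - 48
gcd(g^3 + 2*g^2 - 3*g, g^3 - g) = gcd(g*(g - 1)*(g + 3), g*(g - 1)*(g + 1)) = g^2 - g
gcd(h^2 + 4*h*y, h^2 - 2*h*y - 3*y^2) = 1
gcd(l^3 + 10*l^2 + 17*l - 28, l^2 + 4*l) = l + 4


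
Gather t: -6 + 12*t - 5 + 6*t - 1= 18*t - 12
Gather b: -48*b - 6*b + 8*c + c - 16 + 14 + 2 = -54*b + 9*c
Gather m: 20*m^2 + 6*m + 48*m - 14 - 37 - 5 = 20*m^2 + 54*m - 56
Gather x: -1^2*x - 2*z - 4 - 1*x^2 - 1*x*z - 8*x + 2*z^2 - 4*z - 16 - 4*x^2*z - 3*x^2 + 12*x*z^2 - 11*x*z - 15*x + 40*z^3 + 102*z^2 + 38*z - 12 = x^2*(-4*z - 4) + x*(12*z^2 - 12*z - 24) + 40*z^3 + 104*z^2 + 32*z - 32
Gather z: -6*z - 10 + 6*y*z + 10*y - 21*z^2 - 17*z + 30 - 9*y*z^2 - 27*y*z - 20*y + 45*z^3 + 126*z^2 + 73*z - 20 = -10*y + 45*z^3 + z^2*(105 - 9*y) + z*(50 - 21*y)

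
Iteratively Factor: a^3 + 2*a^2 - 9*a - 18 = (a + 2)*(a^2 - 9) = (a + 2)*(a + 3)*(a - 3)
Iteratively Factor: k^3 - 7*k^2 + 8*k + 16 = (k - 4)*(k^2 - 3*k - 4) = (k - 4)^2*(k + 1)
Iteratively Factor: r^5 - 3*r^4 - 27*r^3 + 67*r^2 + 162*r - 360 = (r + 3)*(r^4 - 6*r^3 - 9*r^2 + 94*r - 120) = (r + 3)*(r + 4)*(r^3 - 10*r^2 + 31*r - 30) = (r - 5)*(r + 3)*(r + 4)*(r^2 - 5*r + 6) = (r - 5)*(r - 2)*(r + 3)*(r + 4)*(r - 3)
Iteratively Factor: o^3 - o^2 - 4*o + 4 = (o + 2)*(o^2 - 3*o + 2) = (o - 2)*(o + 2)*(o - 1)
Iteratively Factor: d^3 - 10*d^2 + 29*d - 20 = (d - 5)*(d^2 - 5*d + 4) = (d - 5)*(d - 4)*(d - 1)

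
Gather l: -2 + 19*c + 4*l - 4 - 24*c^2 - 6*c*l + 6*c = -24*c^2 + 25*c + l*(4 - 6*c) - 6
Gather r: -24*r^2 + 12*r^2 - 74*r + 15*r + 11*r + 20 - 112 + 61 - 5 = -12*r^2 - 48*r - 36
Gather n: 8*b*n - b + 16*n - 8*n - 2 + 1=-b + n*(8*b + 8) - 1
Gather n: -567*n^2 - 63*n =-567*n^2 - 63*n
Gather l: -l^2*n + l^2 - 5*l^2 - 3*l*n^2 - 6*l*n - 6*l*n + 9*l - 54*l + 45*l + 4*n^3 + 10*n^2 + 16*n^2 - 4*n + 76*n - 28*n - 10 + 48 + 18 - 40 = l^2*(-n - 4) + l*(-3*n^2 - 12*n) + 4*n^3 + 26*n^2 + 44*n + 16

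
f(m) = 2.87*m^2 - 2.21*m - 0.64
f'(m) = 5.74*m - 2.21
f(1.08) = 0.32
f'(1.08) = 3.99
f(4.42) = 45.66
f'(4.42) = 23.16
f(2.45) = 11.17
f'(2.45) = 11.85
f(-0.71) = 2.38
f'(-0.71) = -6.29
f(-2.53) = 23.32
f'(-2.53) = -16.73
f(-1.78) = 12.39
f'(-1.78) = -12.43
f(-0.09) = -0.42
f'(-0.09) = -2.73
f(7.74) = 154.19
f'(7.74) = 42.22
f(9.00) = 211.94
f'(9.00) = 49.45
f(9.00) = 211.94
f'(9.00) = 49.45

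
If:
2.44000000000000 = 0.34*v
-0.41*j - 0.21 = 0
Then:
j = -0.51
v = 7.18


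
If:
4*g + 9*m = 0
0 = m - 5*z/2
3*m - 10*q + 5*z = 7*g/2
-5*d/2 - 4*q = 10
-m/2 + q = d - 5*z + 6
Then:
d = -9404/1939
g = -1800/1939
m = 800/1939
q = 1030/1939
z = 320/1939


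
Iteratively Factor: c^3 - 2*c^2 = (c)*(c^2 - 2*c) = c^2*(c - 2)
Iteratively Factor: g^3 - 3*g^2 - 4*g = (g + 1)*(g^2 - 4*g) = (g - 4)*(g + 1)*(g)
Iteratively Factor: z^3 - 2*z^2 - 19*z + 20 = (z - 1)*(z^2 - z - 20) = (z - 1)*(z + 4)*(z - 5)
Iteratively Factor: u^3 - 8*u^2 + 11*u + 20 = (u + 1)*(u^2 - 9*u + 20) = (u - 4)*(u + 1)*(u - 5)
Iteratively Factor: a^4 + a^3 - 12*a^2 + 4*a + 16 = (a + 1)*(a^3 - 12*a + 16) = (a - 2)*(a + 1)*(a^2 + 2*a - 8) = (a - 2)*(a + 1)*(a + 4)*(a - 2)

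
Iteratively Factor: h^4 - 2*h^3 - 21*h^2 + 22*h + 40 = (h - 5)*(h^3 + 3*h^2 - 6*h - 8) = (h - 5)*(h + 4)*(h^2 - h - 2) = (h - 5)*(h + 1)*(h + 4)*(h - 2)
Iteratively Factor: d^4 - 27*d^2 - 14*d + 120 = (d - 2)*(d^3 + 2*d^2 - 23*d - 60) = (d - 5)*(d - 2)*(d^2 + 7*d + 12) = (d - 5)*(d - 2)*(d + 3)*(d + 4)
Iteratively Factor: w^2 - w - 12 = (w + 3)*(w - 4)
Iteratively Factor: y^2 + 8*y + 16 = (y + 4)*(y + 4)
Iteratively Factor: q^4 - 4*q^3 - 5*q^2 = (q)*(q^3 - 4*q^2 - 5*q) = q*(q + 1)*(q^2 - 5*q) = q^2*(q + 1)*(q - 5)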